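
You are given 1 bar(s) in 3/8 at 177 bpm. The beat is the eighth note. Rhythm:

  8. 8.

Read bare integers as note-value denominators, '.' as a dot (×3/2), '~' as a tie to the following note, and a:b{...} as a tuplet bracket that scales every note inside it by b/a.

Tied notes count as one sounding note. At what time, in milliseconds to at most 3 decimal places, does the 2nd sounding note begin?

1. 0.0ms @ 0 + 508.475ms (3/2)
2. 508.475ms @ 3/2 + 508.475ms (3/2)

note 2 onset = 3/2b = 508.475ms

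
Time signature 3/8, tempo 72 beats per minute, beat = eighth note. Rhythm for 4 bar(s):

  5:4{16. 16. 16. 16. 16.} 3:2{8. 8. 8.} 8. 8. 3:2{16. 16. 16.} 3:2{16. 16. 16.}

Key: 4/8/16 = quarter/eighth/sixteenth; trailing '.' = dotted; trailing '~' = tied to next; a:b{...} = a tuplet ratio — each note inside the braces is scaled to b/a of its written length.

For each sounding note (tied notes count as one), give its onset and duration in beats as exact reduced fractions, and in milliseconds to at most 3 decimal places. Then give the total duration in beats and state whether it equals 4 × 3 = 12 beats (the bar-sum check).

1) 0.0ms=0b +500.0ms=3/5b
2) 500.0ms=3/5b +500.0ms=3/5b
3) 1000.0ms=6/5b +500.0ms=3/5b
4) 1500.0ms=9/5b +500.0ms=3/5b
5) 2000.0ms=12/5b +500.0ms=3/5b
6) 2500.0ms=3b +833.333ms=1b
7) 3333.333ms=4b +833.333ms=1b
8) 4166.667ms=5b +833.333ms=1b
9) 5000.0ms=6b +1250.0ms=3/2b
10) 6250.0ms=15/2b +1250.0ms=3/2b
11) 7500.0ms=9b +416.667ms=1/2b
12) 7916.667ms=19/2b +416.667ms=1/2b
13) 8333.333ms=10b +416.667ms=1/2b
14) 8750.0ms=21/2b +416.667ms=1/2b
15) 9166.667ms=11b +416.667ms=1/2b
16) 9583.333ms=23/2b +416.667ms=1/2b
Σ=12b of 12 (72bpm 3/8) — PASS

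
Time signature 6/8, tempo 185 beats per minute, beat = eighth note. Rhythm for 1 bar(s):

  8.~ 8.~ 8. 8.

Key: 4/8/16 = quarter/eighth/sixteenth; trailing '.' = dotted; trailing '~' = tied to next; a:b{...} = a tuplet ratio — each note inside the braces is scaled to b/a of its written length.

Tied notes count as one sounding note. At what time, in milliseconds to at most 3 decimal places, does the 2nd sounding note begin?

note 2 onset = 9/2b = 1459.459ms

1. 0.0ms @ 0 + 1459.459ms (9/2)
2. 1459.459ms @ 9/2 + 486.486ms (3/2)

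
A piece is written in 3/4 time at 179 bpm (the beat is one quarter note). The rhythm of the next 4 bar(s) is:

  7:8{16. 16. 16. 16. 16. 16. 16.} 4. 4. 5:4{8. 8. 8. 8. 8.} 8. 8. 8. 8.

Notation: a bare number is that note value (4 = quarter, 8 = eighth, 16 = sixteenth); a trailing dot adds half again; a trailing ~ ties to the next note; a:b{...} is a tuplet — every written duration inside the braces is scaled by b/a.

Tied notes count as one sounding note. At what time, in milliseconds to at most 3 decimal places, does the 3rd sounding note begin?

note 3 onset = 6/7b = 287.31ms

1. 0.0ms @ 0 + 143.655ms (3/7)
2. 143.655ms @ 3/7 + 143.655ms (3/7)
3. 287.31ms @ 6/7 + 143.655ms (3/7)
4. 430.966ms @ 9/7 + 143.655ms (3/7)
5. 574.621ms @ 12/7 + 143.655ms (3/7)
6. 718.276ms @ 15/7 + 143.655ms (3/7)
7. 861.931ms @ 18/7 + 143.655ms (3/7)
8. 1005.587ms @ 3 + 502.793ms (3/2)
9. 1508.38ms @ 9/2 + 502.793ms (3/2)
10. 2011.173ms @ 6 + 201.117ms (3/5)
11. 2212.291ms @ 33/5 + 201.117ms (3/5)
12. 2413.408ms @ 36/5 + 201.117ms (3/5)
13. 2614.525ms @ 39/5 + 201.117ms (3/5)
14. 2815.642ms @ 42/5 + 201.117ms (3/5)
15. 3016.76ms @ 9 + 251.397ms (3/4)
16. 3268.156ms @ 39/4 + 251.397ms (3/4)
17. 3519.553ms @ 21/2 + 251.397ms (3/4)
18. 3770.95ms @ 45/4 + 251.397ms (3/4)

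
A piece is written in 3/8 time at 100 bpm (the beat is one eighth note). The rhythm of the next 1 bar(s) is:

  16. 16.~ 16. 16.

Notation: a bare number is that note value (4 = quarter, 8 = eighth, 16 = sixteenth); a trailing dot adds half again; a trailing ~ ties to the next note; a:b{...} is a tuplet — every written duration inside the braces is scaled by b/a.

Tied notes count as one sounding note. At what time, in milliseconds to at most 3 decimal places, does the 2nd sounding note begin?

1. 0.0ms @ 0 + 450.0ms (3/4)
2. 450.0ms @ 3/4 + 900.0ms (3/2)
3. 1350.0ms @ 9/4 + 450.0ms (3/4)

note 2 onset = 3/4b = 450.0ms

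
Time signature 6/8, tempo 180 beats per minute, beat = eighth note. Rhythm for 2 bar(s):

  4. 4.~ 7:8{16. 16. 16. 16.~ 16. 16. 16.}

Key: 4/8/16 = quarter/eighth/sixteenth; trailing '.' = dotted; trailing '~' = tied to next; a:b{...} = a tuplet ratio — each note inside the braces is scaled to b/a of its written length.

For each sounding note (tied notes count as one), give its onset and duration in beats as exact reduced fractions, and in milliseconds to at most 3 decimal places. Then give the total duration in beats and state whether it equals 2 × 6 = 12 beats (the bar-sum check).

1) 0.0ms=0b +1000.0ms=3b
2) 1000.0ms=3b +1285.714ms=27/7b
3) 2285.714ms=48/7b +285.714ms=6/7b
4) 2571.429ms=54/7b +285.714ms=6/7b
5) 2857.143ms=60/7b +571.429ms=12/7b
6) 3428.571ms=72/7b +285.714ms=6/7b
7) 3714.286ms=78/7b +285.714ms=6/7b
Σ=12b of 12 (180bpm 6/8) — PASS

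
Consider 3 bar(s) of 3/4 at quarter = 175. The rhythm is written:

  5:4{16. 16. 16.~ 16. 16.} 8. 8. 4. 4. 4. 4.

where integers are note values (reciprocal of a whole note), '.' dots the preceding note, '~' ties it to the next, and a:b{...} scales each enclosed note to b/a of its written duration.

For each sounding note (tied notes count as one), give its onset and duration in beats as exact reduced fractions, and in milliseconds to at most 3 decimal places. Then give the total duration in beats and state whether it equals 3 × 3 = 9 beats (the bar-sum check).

1) 0.0ms=0b +102.857ms=3/10b
2) 102.857ms=3/10b +102.857ms=3/10b
3) 205.714ms=3/5b +205.714ms=3/5b
4) 411.429ms=6/5b +102.857ms=3/10b
5) 514.286ms=3/2b +257.143ms=3/4b
6) 771.429ms=9/4b +257.143ms=3/4b
7) 1028.571ms=3b +514.286ms=3/2b
8) 1542.857ms=9/2b +514.286ms=3/2b
9) 2057.143ms=6b +514.286ms=3/2b
10) 2571.429ms=15/2b +514.286ms=3/2b
Σ=9b of 9 (175bpm 3/4) — PASS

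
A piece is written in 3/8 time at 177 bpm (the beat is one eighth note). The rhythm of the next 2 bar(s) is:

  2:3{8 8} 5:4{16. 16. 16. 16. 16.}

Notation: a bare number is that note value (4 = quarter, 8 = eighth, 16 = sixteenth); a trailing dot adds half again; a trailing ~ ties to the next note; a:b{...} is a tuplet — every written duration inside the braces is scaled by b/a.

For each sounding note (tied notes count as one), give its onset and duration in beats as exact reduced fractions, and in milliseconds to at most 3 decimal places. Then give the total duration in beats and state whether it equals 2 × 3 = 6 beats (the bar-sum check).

1) 0.0ms=0b +508.475ms=3/2b
2) 508.475ms=3/2b +508.475ms=3/2b
3) 1016.949ms=3b +203.39ms=3/5b
4) 1220.339ms=18/5b +203.39ms=3/5b
5) 1423.729ms=21/5b +203.39ms=3/5b
6) 1627.119ms=24/5b +203.39ms=3/5b
7) 1830.508ms=27/5b +203.39ms=3/5b
Σ=6b of 6 (177bpm 3/8) — PASS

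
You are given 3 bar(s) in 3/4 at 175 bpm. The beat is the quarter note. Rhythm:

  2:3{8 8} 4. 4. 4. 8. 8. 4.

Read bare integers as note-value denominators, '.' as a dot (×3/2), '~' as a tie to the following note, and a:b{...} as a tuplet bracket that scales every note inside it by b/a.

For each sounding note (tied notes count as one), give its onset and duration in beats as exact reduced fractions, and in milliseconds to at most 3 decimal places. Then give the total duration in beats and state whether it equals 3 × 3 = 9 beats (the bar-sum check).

1) 0.0ms=0b +257.143ms=3/4b
2) 257.143ms=3/4b +257.143ms=3/4b
3) 514.286ms=3/2b +514.286ms=3/2b
4) 1028.571ms=3b +514.286ms=3/2b
5) 1542.857ms=9/2b +514.286ms=3/2b
6) 2057.143ms=6b +257.143ms=3/4b
7) 2314.286ms=27/4b +257.143ms=3/4b
8) 2571.429ms=15/2b +514.286ms=3/2b
Σ=9b of 9 (175bpm 3/4) — PASS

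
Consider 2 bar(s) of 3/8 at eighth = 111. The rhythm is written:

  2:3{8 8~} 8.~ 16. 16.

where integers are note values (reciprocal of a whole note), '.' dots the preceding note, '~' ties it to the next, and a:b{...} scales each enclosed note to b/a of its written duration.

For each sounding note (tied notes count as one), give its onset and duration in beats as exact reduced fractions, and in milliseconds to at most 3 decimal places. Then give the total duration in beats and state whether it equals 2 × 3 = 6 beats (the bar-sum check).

1) 0.0ms=0b +810.811ms=3/2b
2) 810.811ms=3/2b +2027.027ms=15/4b
3) 2837.838ms=21/4b +405.405ms=3/4b
Σ=6b of 6 (111bpm 3/8) — PASS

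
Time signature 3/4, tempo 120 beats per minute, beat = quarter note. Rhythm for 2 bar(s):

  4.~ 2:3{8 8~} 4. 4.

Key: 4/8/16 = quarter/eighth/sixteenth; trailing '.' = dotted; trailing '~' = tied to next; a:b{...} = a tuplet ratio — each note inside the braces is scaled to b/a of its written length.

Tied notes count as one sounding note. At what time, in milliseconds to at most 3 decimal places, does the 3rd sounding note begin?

1. 0.0ms @ 0 + 1125.0ms (9/4)
2. 1125.0ms @ 9/4 + 1125.0ms (9/4)
3. 2250.0ms @ 9/2 + 750.0ms (3/2)

note 3 onset = 9/2b = 2250.0ms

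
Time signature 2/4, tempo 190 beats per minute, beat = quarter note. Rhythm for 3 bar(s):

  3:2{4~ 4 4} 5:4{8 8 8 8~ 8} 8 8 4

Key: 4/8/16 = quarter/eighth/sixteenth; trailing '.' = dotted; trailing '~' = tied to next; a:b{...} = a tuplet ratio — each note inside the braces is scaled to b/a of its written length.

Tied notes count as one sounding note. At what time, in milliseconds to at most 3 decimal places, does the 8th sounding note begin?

1. 0.0ms @ 0 + 421.053ms (4/3)
2. 421.053ms @ 4/3 + 210.526ms (2/3)
3. 631.579ms @ 2 + 126.316ms (2/5)
4. 757.895ms @ 12/5 + 126.316ms (2/5)
5. 884.211ms @ 14/5 + 126.316ms (2/5)
6. 1010.526ms @ 16/5 + 252.632ms (4/5)
7. 1263.158ms @ 4 + 157.895ms (1/2)
8. 1421.053ms @ 9/2 + 157.895ms (1/2)
9. 1578.947ms @ 5 + 315.789ms (1)

note 8 onset = 9/2b = 1421.053ms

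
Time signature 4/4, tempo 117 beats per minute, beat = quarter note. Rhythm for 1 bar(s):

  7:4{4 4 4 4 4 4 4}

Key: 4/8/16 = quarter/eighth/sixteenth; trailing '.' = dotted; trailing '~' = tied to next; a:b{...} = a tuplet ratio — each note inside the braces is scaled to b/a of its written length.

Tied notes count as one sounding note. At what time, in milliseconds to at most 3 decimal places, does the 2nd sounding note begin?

note 2 onset = 4/7b = 293.04ms

1. 0.0ms @ 0 + 293.04ms (4/7)
2. 293.04ms @ 4/7 + 293.04ms (4/7)
3. 586.081ms @ 8/7 + 293.04ms (4/7)
4. 879.121ms @ 12/7 + 293.04ms (4/7)
5. 1172.161ms @ 16/7 + 293.04ms (4/7)
6. 1465.201ms @ 20/7 + 293.04ms (4/7)
7. 1758.242ms @ 24/7 + 293.04ms (4/7)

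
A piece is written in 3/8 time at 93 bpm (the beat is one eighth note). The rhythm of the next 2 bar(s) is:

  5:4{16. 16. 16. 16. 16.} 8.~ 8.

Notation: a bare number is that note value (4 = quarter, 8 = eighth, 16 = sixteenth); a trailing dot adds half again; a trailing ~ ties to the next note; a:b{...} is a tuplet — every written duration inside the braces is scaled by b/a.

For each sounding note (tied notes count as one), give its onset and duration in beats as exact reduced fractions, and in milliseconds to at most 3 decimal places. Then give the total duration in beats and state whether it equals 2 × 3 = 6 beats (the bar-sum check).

1) 0.0ms=0b +387.097ms=3/5b
2) 387.097ms=3/5b +387.097ms=3/5b
3) 774.194ms=6/5b +387.097ms=3/5b
4) 1161.29ms=9/5b +387.097ms=3/5b
5) 1548.387ms=12/5b +387.097ms=3/5b
6) 1935.484ms=3b +1935.484ms=3b
Σ=6b of 6 (93bpm 3/8) — PASS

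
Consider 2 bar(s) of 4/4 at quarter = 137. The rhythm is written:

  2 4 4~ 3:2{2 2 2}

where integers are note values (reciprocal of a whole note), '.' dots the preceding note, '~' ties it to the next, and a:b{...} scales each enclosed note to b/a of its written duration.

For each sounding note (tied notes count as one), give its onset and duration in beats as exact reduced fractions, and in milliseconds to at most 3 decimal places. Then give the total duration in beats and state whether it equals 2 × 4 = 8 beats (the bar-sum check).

1) 0.0ms=0b +875.912ms=2b
2) 875.912ms=2b +437.956ms=1b
3) 1313.869ms=3b +1021.898ms=7/3b
4) 2335.766ms=16/3b +583.942ms=4/3b
5) 2919.708ms=20/3b +583.942ms=4/3b
Σ=8b of 8 (137bpm 4/4) — PASS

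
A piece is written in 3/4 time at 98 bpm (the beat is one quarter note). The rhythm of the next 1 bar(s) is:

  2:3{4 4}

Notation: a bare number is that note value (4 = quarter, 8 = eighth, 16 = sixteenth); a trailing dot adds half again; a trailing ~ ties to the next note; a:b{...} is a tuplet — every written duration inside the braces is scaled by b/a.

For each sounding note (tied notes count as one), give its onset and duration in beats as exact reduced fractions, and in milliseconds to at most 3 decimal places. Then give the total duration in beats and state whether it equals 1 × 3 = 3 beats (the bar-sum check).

1) 0.0ms=0b +918.367ms=3/2b
2) 918.367ms=3/2b +918.367ms=3/2b
Σ=3b of 3 (98bpm 3/4) — PASS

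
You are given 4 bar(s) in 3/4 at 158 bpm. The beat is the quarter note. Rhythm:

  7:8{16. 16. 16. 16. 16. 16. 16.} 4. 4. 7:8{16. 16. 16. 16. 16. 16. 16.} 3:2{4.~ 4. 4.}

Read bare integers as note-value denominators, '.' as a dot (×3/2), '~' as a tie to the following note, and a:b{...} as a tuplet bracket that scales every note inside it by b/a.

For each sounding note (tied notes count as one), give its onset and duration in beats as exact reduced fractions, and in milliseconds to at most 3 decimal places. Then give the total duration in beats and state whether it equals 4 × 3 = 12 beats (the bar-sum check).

1) 0.0ms=0b +162.749ms=3/7b
2) 162.749ms=3/7b +162.749ms=3/7b
3) 325.497ms=6/7b +162.749ms=3/7b
4) 488.246ms=9/7b +162.749ms=3/7b
5) 650.995ms=12/7b +162.749ms=3/7b
6) 813.743ms=15/7b +162.749ms=3/7b
7) 976.492ms=18/7b +162.749ms=3/7b
8) 1139.241ms=3b +569.62ms=3/2b
9) 1708.861ms=9/2b +569.62ms=3/2b
10) 2278.481ms=6b +162.749ms=3/7b
11) 2441.23ms=45/7b +162.749ms=3/7b
12) 2603.978ms=48/7b +162.749ms=3/7b
13) 2766.727ms=51/7b +162.749ms=3/7b
14) 2929.476ms=54/7b +162.749ms=3/7b
15) 3092.224ms=57/7b +162.749ms=3/7b
16) 3254.973ms=60/7b +162.749ms=3/7b
17) 3417.722ms=9b +759.494ms=2b
18) 4177.215ms=11b +379.747ms=1b
Σ=12b of 12 (158bpm 3/4) — PASS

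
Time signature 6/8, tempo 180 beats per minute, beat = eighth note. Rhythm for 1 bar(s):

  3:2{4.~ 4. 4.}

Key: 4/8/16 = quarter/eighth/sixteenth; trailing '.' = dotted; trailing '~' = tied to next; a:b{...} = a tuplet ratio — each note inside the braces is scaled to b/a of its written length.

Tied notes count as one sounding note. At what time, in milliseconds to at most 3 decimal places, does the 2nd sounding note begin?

1. 0.0ms @ 0 + 1333.333ms (4)
2. 1333.333ms @ 4 + 666.667ms (2)

note 2 onset = 4b = 1333.333ms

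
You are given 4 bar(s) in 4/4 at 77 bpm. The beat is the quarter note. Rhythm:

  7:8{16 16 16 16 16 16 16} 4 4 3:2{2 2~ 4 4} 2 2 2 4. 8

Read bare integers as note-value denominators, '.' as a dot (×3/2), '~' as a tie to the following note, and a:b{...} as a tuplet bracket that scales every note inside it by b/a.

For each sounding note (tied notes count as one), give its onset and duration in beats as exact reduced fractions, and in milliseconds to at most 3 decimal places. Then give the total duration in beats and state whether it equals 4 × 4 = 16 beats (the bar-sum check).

1) 0.0ms=0b +222.635ms=2/7b
2) 222.635ms=2/7b +222.635ms=2/7b
3) 445.269ms=4/7b +222.635ms=2/7b
4) 667.904ms=6/7b +222.635ms=2/7b
5) 890.538ms=8/7b +222.635ms=2/7b
6) 1113.173ms=10/7b +222.635ms=2/7b
7) 1335.807ms=12/7b +222.635ms=2/7b
8) 1558.442ms=2b +779.221ms=1b
9) 2337.662ms=3b +779.221ms=1b
10) 3116.883ms=4b +1038.961ms=4/3b
11) 4155.844ms=16/3b +1558.442ms=2b
12) 5714.286ms=22/3b +519.481ms=2/3b
13) 6233.766ms=8b +1558.442ms=2b
14) 7792.208ms=10b +1558.442ms=2b
15) 9350.649ms=12b +1558.442ms=2b
16) 10909.091ms=14b +1168.831ms=3/2b
17) 12077.922ms=31/2b +389.61ms=1/2b
Σ=16b of 16 (77bpm 4/4) — PASS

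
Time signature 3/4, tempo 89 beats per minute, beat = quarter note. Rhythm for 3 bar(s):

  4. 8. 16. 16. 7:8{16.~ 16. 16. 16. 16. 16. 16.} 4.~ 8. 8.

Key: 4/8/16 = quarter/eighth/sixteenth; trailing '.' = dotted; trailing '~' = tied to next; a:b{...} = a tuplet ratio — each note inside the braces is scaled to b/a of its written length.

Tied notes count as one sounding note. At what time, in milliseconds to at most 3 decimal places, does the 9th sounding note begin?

1. 0.0ms @ 0 + 1011.236ms (3/2)
2. 1011.236ms @ 3/2 + 505.618ms (3/4)
3. 1516.854ms @ 9/4 + 252.809ms (3/8)
4. 1769.663ms @ 21/8 + 252.809ms (3/8)
5. 2022.472ms @ 3 + 577.849ms (6/7)
6. 2600.321ms @ 27/7 + 288.925ms (3/7)
7. 2889.246ms @ 30/7 + 288.925ms (3/7)
8. 3178.17ms @ 33/7 + 288.925ms (3/7)
9. 3467.095ms @ 36/7 + 288.925ms (3/7)
10. 3756.019ms @ 39/7 + 288.925ms (3/7)
11. 4044.944ms @ 6 + 1516.854ms (9/4)
12. 5561.798ms @ 33/4 + 505.618ms (3/4)

note 9 onset = 36/7b = 3467.095ms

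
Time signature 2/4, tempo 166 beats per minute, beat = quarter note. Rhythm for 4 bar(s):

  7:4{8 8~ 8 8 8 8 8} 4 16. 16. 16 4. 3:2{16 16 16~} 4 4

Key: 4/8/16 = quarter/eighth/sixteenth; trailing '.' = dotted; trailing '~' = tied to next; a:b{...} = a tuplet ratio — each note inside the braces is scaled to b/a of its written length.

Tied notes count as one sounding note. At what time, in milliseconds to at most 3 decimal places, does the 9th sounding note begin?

note 9 onset = 27/8b = 1219.88ms

1. 0.0ms @ 0 + 103.27ms (2/7)
2. 103.27ms @ 2/7 + 206.54ms (4/7)
3. 309.811ms @ 6/7 + 103.27ms (2/7)
4. 413.081ms @ 8/7 + 103.27ms (2/7)
5. 516.351ms @ 10/7 + 103.27ms (2/7)
6. 619.621ms @ 12/7 + 103.27ms (2/7)
7. 722.892ms @ 2 + 361.446ms (1)
8. 1084.337ms @ 3 + 135.542ms (3/8)
9. 1219.88ms @ 27/8 + 135.542ms (3/8)
10. 1355.422ms @ 15/4 + 90.361ms (1/4)
11. 1445.783ms @ 4 + 542.169ms (3/2)
12. 1987.952ms @ 11/2 + 60.241ms (1/6)
13. 2048.193ms @ 17/3 + 60.241ms (1/6)
14. 2108.434ms @ 35/6 + 421.687ms (7/6)
15. 2530.12ms @ 7 + 361.446ms (1)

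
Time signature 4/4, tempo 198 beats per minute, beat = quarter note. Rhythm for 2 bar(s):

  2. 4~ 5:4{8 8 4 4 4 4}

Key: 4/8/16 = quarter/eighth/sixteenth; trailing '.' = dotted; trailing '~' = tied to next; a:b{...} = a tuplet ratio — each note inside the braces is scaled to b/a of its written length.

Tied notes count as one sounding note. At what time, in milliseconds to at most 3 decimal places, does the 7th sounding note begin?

note 7 onset = 36/5b = 2181.818ms

1. 0.0ms @ 0 + 909.091ms (3)
2. 909.091ms @ 3 + 424.242ms (7/5)
3. 1333.333ms @ 22/5 + 121.212ms (2/5)
4. 1454.545ms @ 24/5 + 242.424ms (4/5)
5. 1696.97ms @ 28/5 + 242.424ms (4/5)
6. 1939.394ms @ 32/5 + 242.424ms (4/5)
7. 2181.818ms @ 36/5 + 242.424ms (4/5)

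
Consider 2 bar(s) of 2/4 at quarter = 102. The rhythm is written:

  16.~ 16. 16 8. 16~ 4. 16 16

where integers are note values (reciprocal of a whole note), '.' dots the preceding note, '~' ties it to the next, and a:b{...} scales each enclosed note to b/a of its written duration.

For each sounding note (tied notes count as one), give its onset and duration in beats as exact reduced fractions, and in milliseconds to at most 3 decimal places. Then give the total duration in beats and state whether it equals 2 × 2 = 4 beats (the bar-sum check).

1) 0.0ms=0b +441.176ms=3/4b
2) 441.176ms=3/4b +147.059ms=1/4b
3) 588.235ms=1b +441.176ms=3/4b
4) 1029.412ms=7/4b +1029.412ms=7/4b
5) 2058.824ms=7/2b +147.059ms=1/4b
6) 2205.882ms=15/4b +147.059ms=1/4b
Σ=4b of 4 (102bpm 2/4) — PASS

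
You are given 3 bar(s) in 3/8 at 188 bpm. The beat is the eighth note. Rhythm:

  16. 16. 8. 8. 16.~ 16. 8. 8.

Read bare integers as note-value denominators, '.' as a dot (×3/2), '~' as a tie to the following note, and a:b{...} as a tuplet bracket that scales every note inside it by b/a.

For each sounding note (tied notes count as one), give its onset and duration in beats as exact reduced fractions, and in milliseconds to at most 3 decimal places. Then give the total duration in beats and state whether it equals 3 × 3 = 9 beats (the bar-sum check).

1) 0.0ms=0b +239.362ms=3/4b
2) 239.362ms=3/4b +239.362ms=3/4b
3) 478.723ms=3/2b +478.723ms=3/2b
4) 957.447ms=3b +478.723ms=3/2b
5) 1436.17ms=9/2b +478.723ms=3/2b
6) 1914.894ms=6b +478.723ms=3/2b
7) 2393.617ms=15/2b +478.723ms=3/2b
Σ=9b of 9 (188bpm 3/8) — PASS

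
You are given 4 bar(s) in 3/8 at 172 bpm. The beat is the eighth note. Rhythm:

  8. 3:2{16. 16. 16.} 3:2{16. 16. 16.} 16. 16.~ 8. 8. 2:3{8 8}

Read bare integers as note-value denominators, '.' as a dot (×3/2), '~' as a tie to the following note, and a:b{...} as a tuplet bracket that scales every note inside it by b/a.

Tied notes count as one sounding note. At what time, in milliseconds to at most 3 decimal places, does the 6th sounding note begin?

note 6 onset = 7/2b = 1220.93ms

1. 0.0ms @ 0 + 523.256ms (3/2)
2. 523.256ms @ 3/2 + 174.419ms (1/2)
3. 697.674ms @ 2 + 174.419ms (1/2)
4. 872.093ms @ 5/2 + 174.419ms (1/2)
5. 1046.512ms @ 3 + 174.419ms (1/2)
6. 1220.93ms @ 7/2 + 174.419ms (1/2)
7. 1395.349ms @ 4 + 174.419ms (1/2)
8. 1569.767ms @ 9/2 + 261.628ms (3/4)
9. 1831.395ms @ 21/4 + 784.884ms (9/4)
10. 2616.279ms @ 15/2 + 523.256ms (3/2)
11. 3139.535ms @ 9 + 523.256ms (3/2)
12. 3662.791ms @ 21/2 + 523.256ms (3/2)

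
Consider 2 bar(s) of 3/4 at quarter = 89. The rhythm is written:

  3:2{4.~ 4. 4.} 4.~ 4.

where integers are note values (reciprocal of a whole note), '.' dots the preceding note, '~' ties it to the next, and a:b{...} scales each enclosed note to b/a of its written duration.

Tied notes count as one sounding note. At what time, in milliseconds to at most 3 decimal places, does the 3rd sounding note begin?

note 3 onset = 3b = 2022.472ms

1. 0.0ms @ 0 + 1348.315ms (2)
2. 1348.315ms @ 2 + 674.157ms (1)
3. 2022.472ms @ 3 + 2022.472ms (3)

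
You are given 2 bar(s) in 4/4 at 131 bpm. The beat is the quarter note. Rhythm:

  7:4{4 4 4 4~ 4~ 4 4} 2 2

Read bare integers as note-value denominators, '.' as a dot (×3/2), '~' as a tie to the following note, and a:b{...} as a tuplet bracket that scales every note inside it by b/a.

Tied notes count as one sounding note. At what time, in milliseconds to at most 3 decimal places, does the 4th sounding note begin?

note 4 onset = 12/7b = 785.169ms

1. 0.0ms @ 0 + 261.723ms (4/7)
2. 261.723ms @ 4/7 + 261.723ms (4/7)
3. 523.446ms @ 8/7 + 261.723ms (4/7)
4. 785.169ms @ 12/7 + 785.169ms (12/7)
5. 1570.338ms @ 24/7 + 261.723ms (4/7)
6. 1832.061ms @ 4 + 916.031ms (2)
7. 2748.092ms @ 6 + 916.031ms (2)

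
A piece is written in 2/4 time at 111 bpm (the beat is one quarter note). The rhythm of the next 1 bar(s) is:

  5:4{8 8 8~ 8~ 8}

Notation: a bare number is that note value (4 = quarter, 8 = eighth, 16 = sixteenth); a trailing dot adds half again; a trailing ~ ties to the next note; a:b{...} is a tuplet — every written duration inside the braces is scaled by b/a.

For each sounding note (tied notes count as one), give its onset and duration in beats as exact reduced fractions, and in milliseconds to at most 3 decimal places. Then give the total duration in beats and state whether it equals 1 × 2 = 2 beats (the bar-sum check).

1) 0.0ms=0b +216.216ms=2/5b
2) 216.216ms=2/5b +216.216ms=2/5b
3) 432.432ms=4/5b +648.649ms=6/5b
Σ=2b of 2 (111bpm 2/4) — PASS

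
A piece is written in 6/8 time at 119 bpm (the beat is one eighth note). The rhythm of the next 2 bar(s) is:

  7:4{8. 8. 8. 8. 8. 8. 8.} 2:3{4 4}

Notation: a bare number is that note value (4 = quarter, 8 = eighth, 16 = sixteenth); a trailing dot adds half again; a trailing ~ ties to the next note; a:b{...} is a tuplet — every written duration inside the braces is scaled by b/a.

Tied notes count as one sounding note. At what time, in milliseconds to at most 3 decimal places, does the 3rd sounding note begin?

note 3 onset = 12/7b = 864.346ms

1. 0.0ms @ 0 + 432.173ms (6/7)
2. 432.173ms @ 6/7 + 432.173ms (6/7)
3. 864.346ms @ 12/7 + 432.173ms (6/7)
4. 1296.519ms @ 18/7 + 432.173ms (6/7)
5. 1728.691ms @ 24/7 + 432.173ms (6/7)
6. 2160.864ms @ 30/7 + 432.173ms (6/7)
7. 2593.037ms @ 36/7 + 432.173ms (6/7)
8. 3025.21ms @ 6 + 1512.605ms (3)
9. 4537.815ms @ 9 + 1512.605ms (3)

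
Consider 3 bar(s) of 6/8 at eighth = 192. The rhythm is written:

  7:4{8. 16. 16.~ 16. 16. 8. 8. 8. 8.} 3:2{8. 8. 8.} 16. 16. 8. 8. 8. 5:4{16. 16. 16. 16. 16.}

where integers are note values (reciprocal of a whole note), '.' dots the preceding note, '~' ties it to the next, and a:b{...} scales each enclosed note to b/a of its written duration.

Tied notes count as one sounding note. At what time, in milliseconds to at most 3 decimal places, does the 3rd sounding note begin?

1. 0.0ms @ 0 + 267.857ms (6/7)
2. 267.857ms @ 6/7 + 133.929ms (3/7)
3. 401.786ms @ 9/7 + 267.857ms (6/7)
4. 669.643ms @ 15/7 + 133.929ms (3/7)
5. 803.571ms @ 18/7 + 267.857ms (6/7)
6. 1071.429ms @ 24/7 + 267.857ms (6/7)
7. 1339.286ms @ 30/7 + 267.857ms (6/7)
8. 1607.143ms @ 36/7 + 267.857ms (6/7)
9. 1875.0ms @ 6 + 312.5ms (1)
10. 2187.5ms @ 7 + 312.5ms (1)
11. 2500.0ms @ 8 + 312.5ms (1)
12. 2812.5ms @ 9 + 234.375ms (3/4)
13. 3046.875ms @ 39/4 + 234.375ms (3/4)
14. 3281.25ms @ 21/2 + 468.75ms (3/2)
15. 3750.0ms @ 12 + 468.75ms (3/2)
16. 4218.75ms @ 27/2 + 468.75ms (3/2)
17. 4687.5ms @ 15 + 187.5ms (3/5)
18. 4875.0ms @ 78/5 + 187.5ms (3/5)
19. 5062.5ms @ 81/5 + 187.5ms (3/5)
20. 5250.0ms @ 84/5 + 187.5ms (3/5)
21. 5437.5ms @ 87/5 + 187.5ms (3/5)

note 3 onset = 9/7b = 401.786ms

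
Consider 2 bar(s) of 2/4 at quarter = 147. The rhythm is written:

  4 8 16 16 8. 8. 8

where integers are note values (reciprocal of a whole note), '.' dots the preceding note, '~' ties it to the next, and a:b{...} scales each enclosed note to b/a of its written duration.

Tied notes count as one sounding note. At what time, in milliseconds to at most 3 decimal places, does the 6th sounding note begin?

note 6 onset = 11/4b = 1122.449ms

1. 0.0ms @ 0 + 408.163ms (1)
2. 408.163ms @ 1 + 204.082ms (1/2)
3. 612.245ms @ 3/2 + 102.041ms (1/4)
4. 714.286ms @ 7/4 + 102.041ms (1/4)
5. 816.327ms @ 2 + 306.122ms (3/4)
6. 1122.449ms @ 11/4 + 306.122ms (3/4)
7. 1428.571ms @ 7/2 + 204.082ms (1/2)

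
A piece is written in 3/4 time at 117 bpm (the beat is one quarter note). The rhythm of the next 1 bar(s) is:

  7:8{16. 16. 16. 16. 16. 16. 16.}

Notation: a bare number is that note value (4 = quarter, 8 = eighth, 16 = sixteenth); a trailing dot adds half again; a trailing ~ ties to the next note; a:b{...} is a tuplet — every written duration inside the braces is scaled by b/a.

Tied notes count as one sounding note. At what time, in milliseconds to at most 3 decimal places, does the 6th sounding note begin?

1. 0.0ms @ 0 + 219.78ms (3/7)
2. 219.78ms @ 3/7 + 219.78ms (3/7)
3. 439.56ms @ 6/7 + 219.78ms (3/7)
4. 659.341ms @ 9/7 + 219.78ms (3/7)
5. 879.121ms @ 12/7 + 219.78ms (3/7)
6. 1098.901ms @ 15/7 + 219.78ms (3/7)
7. 1318.681ms @ 18/7 + 219.78ms (3/7)

note 6 onset = 15/7b = 1098.901ms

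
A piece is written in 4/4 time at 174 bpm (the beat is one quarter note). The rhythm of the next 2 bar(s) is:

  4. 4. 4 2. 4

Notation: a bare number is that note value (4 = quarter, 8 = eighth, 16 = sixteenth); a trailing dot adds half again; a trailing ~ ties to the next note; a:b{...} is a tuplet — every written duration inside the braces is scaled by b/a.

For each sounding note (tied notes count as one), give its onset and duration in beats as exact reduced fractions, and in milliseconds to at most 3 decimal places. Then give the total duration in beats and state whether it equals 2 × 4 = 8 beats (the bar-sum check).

1) 0.0ms=0b +517.241ms=3/2b
2) 517.241ms=3/2b +517.241ms=3/2b
3) 1034.483ms=3b +344.828ms=1b
4) 1379.31ms=4b +1034.483ms=3b
5) 2413.793ms=7b +344.828ms=1b
Σ=8b of 8 (174bpm 4/4) — PASS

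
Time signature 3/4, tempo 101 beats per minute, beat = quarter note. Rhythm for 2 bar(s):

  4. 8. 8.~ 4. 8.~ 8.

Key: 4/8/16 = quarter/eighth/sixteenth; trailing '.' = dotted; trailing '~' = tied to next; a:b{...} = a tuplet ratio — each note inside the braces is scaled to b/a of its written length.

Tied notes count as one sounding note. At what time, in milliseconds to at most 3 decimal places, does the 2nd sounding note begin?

note 2 onset = 3/2b = 891.089ms

1. 0.0ms @ 0 + 891.089ms (3/2)
2. 891.089ms @ 3/2 + 445.545ms (3/4)
3. 1336.634ms @ 9/4 + 1336.634ms (9/4)
4. 2673.267ms @ 9/2 + 891.089ms (3/2)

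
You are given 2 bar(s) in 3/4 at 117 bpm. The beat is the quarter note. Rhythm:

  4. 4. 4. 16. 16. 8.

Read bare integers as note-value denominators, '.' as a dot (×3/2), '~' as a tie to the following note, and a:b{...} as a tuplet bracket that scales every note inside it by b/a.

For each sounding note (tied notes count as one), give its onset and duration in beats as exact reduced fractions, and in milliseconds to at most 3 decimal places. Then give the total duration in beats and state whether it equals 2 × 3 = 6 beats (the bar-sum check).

1) 0.0ms=0b +769.231ms=3/2b
2) 769.231ms=3/2b +769.231ms=3/2b
3) 1538.462ms=3b +769.231ms=3/2b
4) 2307.692ms=9/2b +192.308ms=3/8b
5) 2500.0ms=39/8b +192.308ms=3/8b
6) 2692.308ms=21/4b +384.615ms=3/4b
Σ=6b of 6 (117bpm 3/4) — PASS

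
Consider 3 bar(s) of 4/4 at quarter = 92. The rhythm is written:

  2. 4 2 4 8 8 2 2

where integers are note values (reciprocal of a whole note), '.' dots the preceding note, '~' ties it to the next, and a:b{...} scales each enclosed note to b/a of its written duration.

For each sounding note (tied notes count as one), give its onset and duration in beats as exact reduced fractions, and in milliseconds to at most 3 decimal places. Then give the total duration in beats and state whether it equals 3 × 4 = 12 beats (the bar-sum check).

1) 0.0ms=0b +1956.522ms=3b
2) 1956.522ms=3b +652.174ms=1b
3) 2608.696ms=4b +1304.348ms=2b
4) 3913.043ms=6b +652.174ms=1b
5) 4565.217ms=7b +326.087ms=1/2b
6) 4891.304ms=15/2b +326.087ms=1/2b
7) 5217.391ms=8b +1304.348ms=2b
8) 6521.739ms=10b +1304.348ms=2b
Σ=12b of 12 (92bpm 4/4) — PASS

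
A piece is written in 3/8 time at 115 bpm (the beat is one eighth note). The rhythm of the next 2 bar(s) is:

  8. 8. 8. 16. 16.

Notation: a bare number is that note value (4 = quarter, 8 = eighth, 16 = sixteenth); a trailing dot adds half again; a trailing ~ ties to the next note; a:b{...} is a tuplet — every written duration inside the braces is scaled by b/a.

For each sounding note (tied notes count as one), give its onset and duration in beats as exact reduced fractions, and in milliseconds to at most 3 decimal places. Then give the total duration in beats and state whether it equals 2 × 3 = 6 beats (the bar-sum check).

1) 0.0ms=0b +782.609ms=3/2b
2) 782.609ms=3/2b +782.609ms=3/2b
3) 1565.217ms=3b +782.609ms=3/2b
4) 2347.826ms=9/2b +391.304ms=3/4b
5) 2739.13ms=21/4b +391.304ms=3/4b
Σ=6b of 6 (115bpm 3/8) — PASS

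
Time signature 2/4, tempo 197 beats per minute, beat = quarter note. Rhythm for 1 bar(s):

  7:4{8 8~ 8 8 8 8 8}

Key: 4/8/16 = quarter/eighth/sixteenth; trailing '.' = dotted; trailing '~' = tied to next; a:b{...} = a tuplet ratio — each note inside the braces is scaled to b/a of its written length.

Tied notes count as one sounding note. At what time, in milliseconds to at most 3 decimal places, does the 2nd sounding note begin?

1. 0.0ms @ 0 + 87.02ms (2/7)
2. 87.02ms @ 2/7 + 174.039ms (4/7)
3. 261.059ms @ 6/7 + 87.02ms (2/7)
4. 348.078ms @ 8/7 + 87.02ms (2/7)
5. 435.098ms @ 10/7 + 87.02ms (2/7)
6. 522.117ms @ 12/7 + 87.02ms (2/7)

note 2 onset = 2/7b = 87.02ms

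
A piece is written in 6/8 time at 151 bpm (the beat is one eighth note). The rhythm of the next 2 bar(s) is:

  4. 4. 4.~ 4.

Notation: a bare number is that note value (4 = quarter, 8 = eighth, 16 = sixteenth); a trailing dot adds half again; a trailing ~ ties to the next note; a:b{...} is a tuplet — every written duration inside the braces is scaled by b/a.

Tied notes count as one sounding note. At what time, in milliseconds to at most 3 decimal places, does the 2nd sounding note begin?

note 2 onset = 3b = 1192.053ms

1. 0.0ms @ 0 + 1192.053ms (3)
2. 1192.053ms @ 3 + 1192.053ms (3)
3. 2384.106ms @ 6 + 2384.106ms (6)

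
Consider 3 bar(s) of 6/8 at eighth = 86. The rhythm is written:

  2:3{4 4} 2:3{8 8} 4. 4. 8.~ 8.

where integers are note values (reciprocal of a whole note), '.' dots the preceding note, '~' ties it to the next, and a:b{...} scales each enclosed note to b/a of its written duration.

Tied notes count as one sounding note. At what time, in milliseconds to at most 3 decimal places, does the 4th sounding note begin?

note 4 onset = 15/2b = 5232.558ms

1. 0.0ms @ 0 + 2093.023ms (3)
2. 2093.023ms @ 3 + 2093.023ms (3)
3. 4186.047ms @ 6 + 1046.512ms (3/2)
4. 5232.558ms @ 15/2 + 1046.512ms (3/2)
5. 6279.07ms @ 9 + 2093.023ms (3)
6. 8372.093ms @ 12 + 2093.023ms (3)
7. 10465.116ms @ 15 + 2093.023ms (3)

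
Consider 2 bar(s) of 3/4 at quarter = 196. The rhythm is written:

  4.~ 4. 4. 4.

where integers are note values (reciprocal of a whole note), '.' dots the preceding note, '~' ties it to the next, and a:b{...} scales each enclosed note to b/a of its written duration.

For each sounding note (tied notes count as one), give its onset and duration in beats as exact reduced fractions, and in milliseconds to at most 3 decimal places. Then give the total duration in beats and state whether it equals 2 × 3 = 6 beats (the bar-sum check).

1) 0.0ms=0b +918.367ms=3b
2) 918.367ms=3b +459.184ms=3/2b
3) 1377.551ms=9/2b +459.184ms=3/2b
Σ=6b of 6 (196bpm 3/4) — PASS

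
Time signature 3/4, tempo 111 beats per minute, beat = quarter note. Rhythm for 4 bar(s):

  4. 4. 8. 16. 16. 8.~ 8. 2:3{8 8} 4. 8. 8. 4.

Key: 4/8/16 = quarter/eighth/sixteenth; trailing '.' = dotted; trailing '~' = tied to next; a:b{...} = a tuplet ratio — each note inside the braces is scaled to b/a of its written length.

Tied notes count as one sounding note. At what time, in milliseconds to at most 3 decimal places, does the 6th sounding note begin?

note 6 onset = 9/2b = 2432.432ms

1. 0.0ms @ 0 + 810.811ms (3/2)
2. 810.811ms @ 3/2 + 810.811ms (3/2)
3. 1621.622ms @ 3 + 405.405ms (3/4)
4. 2027.027ms @ 15/4 + 202.703ms (3/8)
5. 2229.73ms @ 33/8 + 202.703ms (3/8)
6. 2432.432ms @ 9/2 + 810.811ms (3/2)
7. 3243.243ms @ 6 + 405.405ms (3/4)
8. 3648.649ms @ 27/4 + 405.405ms (3/4)
9. 4054.054ms @ 15/2 + 810.811ms (3/2)
10. 4864.865ms @ 9 + 405.405ms (3/4)
11. 5270.27ms @ 39/4 + 405.405ms (3/4)
12. 5675.676ms @ 21/2 + 810.811ms (3/2)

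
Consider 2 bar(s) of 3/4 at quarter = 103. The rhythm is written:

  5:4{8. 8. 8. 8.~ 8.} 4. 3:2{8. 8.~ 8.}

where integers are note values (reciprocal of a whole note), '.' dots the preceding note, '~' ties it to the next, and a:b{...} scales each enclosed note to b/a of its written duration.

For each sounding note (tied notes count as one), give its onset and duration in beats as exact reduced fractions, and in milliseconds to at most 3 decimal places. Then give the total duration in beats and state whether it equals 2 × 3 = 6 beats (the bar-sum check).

1) 0.0ms=0b +349.515ms=3/5b
2) 349.515ms=3/5b +349.515ms=3/5b
3) 699.029ms=6/5b +349.515ms=3/5b
4) 1048.544ms=9/5b +699.029ms=6/5b
5) 1747.573ms=3b +873.786ms=3/2b
6) 2621.359ms=9/2b +291.262ms=1/2b
7) 2912.621ms=5b +582.524ms=1b
Σ=6b of 6 (103bpm 3/4) — PASS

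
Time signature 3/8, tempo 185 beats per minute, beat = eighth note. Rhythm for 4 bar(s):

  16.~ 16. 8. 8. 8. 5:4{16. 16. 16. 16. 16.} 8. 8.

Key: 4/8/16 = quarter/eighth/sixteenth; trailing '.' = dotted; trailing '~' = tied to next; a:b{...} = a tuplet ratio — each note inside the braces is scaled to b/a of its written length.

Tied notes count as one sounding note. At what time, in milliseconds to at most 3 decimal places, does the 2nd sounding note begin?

1. 0.0ms @ 0 + 486.486ms (3/2)
2. 486.486ms @ 3/2 + 486.486ms (3/2)
3. 972.973ms @ 3 + 486.486ms (3/2)
4. 1459.459ms @ 9/2 + 486.486ms (3/2)
5. 1945.946ms @ 6 + 194.595ms (3/5)
6. 2140.541ms @ 33/5 + 194.595ms (3/5)
7. 2335.135ms @ 36/5 + 194.595ms (3/5)
8. 2529.73ms @ 39/5 + 194.595ms (3/5)
9. 2724.324ms @ 42/5 + 194.595ms (3/5)
10. 2918.919ms @ 9 + 486.486ms (3/2)
11. 3405.405ms @ 21/2 + 486.486ms (3/2)

note 2 onset = 3/2b = 486.486ms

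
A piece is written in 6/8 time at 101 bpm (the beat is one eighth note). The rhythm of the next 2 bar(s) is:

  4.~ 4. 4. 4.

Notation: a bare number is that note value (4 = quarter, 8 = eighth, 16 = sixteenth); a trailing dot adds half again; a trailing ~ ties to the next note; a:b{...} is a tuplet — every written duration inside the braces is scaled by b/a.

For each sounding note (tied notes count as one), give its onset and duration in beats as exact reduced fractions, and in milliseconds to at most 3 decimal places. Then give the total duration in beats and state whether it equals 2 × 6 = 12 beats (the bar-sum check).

1) 0.0ms=0b +3564.356ms=6b
2) 3564.356ms=6b +1782.178ms=3b
3) 5346.535ms=9b +1782.178ms=3b
Σ=12b of 12 (101bpm 6/8) — PASS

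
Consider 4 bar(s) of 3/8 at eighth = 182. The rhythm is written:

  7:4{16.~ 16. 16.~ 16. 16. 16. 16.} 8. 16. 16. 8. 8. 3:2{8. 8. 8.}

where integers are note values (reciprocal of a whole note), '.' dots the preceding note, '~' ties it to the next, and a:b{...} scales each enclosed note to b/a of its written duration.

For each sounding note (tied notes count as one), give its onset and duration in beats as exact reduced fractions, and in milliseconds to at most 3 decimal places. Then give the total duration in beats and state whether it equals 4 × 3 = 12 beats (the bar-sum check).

1) 0.0ms=0b +282.575ms=6/7b
2) 282.575ms=6/7b +282.575ms=6/7b
3) 565.149ms=12/7b +141.287ms=3/7b
4) 706.436ms=15/7b +141.287ms=3/7b
5) 847.724ms=18/7b +141.287ms=3/7b
6) 989.011ms=3b +494.505ms=3/2b
7) 1483.516ms=9/2b +247.253ms=3/4b
8) 1730.769ms=21/4b +247.253ms=3/4b
9) 1978.022ms=6b +494.505ms=3/2b
10) 2472.527ms=15/2b +494.505ms=3/2b
11) 2967.033ms=9b +329.67ms=1b
12) 3296.703ms=10b +329.67ms=1b
13) 3626.374ms=11b +329.67ms=1b
Σ=12b of 12 (182bpm 3/8) — PASS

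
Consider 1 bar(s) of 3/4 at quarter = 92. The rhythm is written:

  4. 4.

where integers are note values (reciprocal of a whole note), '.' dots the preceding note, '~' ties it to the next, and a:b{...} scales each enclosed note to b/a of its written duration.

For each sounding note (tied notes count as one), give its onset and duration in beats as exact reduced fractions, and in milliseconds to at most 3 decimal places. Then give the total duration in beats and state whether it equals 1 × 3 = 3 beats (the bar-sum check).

1) 0.0ms=0b +978.261ms=3/2b
2) 978.261ms=3/2b +978.261ms=3/2b
Σ=3b of 3 (92bpm 3/4) — PASS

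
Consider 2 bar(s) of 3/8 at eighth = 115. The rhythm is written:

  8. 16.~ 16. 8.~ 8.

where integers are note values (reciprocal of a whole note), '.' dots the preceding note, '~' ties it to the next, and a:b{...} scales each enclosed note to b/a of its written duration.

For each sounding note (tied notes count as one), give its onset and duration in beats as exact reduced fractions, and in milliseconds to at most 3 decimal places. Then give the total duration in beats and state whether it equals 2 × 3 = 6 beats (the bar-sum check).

1) 0.0ms=0b +782.609ms=3/2b
2) 782.609ms=3/2b +782.609ms=3/2b
3) 1565.217ms=3b +1565.217ms=3b
Σ=6b of 6 (115bpm 3/8) — PASS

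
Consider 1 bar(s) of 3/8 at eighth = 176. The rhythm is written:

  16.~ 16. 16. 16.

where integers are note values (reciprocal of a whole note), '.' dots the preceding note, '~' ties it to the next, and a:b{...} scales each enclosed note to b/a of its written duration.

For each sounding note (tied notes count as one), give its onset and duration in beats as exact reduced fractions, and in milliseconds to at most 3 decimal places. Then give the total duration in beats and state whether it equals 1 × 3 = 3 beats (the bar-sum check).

1) 0.0ms=0b +511.364ms=3/2b
2) 511.364ms=3/2b +255.682ms=3/4b
3) 767.045ms=9/4b +255.682ms=3/4b
Σ=3b of 3 (176bpm 3/8) — PASS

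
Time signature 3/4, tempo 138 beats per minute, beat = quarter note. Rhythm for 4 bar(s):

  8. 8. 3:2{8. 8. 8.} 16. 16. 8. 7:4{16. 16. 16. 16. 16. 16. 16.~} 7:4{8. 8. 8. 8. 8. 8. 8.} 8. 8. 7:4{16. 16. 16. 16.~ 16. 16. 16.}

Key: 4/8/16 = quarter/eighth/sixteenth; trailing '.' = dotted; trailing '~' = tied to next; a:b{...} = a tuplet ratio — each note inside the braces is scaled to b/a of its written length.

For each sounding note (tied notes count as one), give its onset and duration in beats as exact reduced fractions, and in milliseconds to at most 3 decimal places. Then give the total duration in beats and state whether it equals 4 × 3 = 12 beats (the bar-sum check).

1) 0.0ms=0b +326.087ms=3/4b
2) 326.087ms=3/4b +326.087ms=3/4b
3) 652.174ms=3/2b +217.391ms=1/2b
4) 869.565ms=2b +217.391ms=1/2b
5) 1086.957ms=5/2b +217.391ms=1/2b
6) 1304.348ms=3b +163.043ms=3/8b
7) 1467.391ms=27/8b +163.043ms=3/8b
8) 1630.435ms=15/4b +326.087ms=3/4b
9) 1956.522ms=9/2b +93.168ms=3/14b
10) 2049.689ms=33/7b +93.168ms=3/14b
11) 2142.857ms=69/14b +93.168ms=3/14b
12) 2236.025ms=36/7b +93.168ms=3/14b
13) 2329.193ms=75/14b +93.168ms=3/14b
14) 2422.36ms=39/7b +93.168ms=3/14b
15) 2515.528ms=81/14b +279.503ms=9/14b
16) 2795.031ms=45/7b +186.335ms=3/7b
17) 2981.366ms=48/7b +186.335ms=3/7b
18) 3167.702ms=51/7b +186.335ms=3/7b
19) 3354.037ms=54/7b +186.335ms=3/7b
20) 3540.373ms=57/7b +186.335ms=3/7b
21) 3726.708ms=60/7b +186.335ms=3/7b
22) 3913.043ms=9b +326.087ms=3/4b
23) 4239.13ms=39/4b +326.087ms=3/4b
24) 4565.217ms=21/2b +93.168ms=3/14b
25) 4658.385ms=75/7b +93.168ms=3/14b
26) 4751.553ms=153/14b +93.168ms=3/14b
27) 4844.72ms=78/7b +186.335ms=3/7b
28) 5031.056ms=81/7b +93.168ms=3/14b
29) 5124.224ms=165/14b +93.168ms=3/14b
Σ=12b of 12 (138bpm 3/4) — PASS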